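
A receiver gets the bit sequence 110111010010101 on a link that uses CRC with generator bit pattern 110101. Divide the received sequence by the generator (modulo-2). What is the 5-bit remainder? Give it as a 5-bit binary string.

11001

Modulo-2 division of 110111010010101 by 110101:
  pos 0: 110111 XOR 110101 = 000010
  pos 4: 100100 XOR 110101 = 010001
  pos 5: 100011 XOR 110101 = 010110
  pos 6: 101100 XOR 110101 = 011001
  pos 7: 110011 XOR 110101 = 000110
Remainder = 11001 (nonzero — an error is detected).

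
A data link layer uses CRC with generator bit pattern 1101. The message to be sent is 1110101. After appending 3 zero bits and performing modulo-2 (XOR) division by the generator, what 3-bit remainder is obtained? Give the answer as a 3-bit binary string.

Append 3 zeros: 1110101000. Divide by 1101 (XOR where the leading bit is 1):
  pos 0: 1110 XOR 1101 = 0011
  pos 2: 1110 XOR 1101 = 0011
  pos 4: 1110 XOR 1101 = 0011
  pos 6: 1100 XOR 1101 = 0001
Remainder (last 3 bits) = 001. This is the CRC / FCS.

001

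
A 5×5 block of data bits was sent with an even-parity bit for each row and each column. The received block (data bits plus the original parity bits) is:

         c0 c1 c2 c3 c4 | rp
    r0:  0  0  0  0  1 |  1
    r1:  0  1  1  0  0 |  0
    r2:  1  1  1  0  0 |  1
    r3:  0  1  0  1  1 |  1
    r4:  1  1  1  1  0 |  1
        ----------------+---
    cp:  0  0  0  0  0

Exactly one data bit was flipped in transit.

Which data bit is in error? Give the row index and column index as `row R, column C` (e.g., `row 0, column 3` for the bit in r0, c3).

Recompute each row's even parity and compare to rp:
  r0: data parity 1, sent rp 1 → ok
  r1: data parity 0, sent rp 0 → ok
  r2: data parity 1, sent rp 1 → ok
  r3: data parity 1, sent rp 1 → ok
  r4: data parity 0, sent rp 1 → mismatch
Recompute each column's even parity and compare to cp:
  c0: data parity 0, sent cp 0 → ok
  c1: data parity 0, sent cp 0 → ok
  c2: data parity 1, sent cp 0 → mismatch
  c3: data parity 0, sent cp 0 → ok
  c4: data parity 0, sent cp 0 → ok
Exactly one row (r4) and one column (c2) fail → the flipped bit is at their intersection.

row 4, column 2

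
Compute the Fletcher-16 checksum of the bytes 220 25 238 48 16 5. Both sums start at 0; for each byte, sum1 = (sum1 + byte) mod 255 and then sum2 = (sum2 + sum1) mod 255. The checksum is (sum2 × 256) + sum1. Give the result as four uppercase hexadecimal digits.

1C2A

Running sums (mod 255):
  after byte 0 (220): sum1=220, sum2=220
  after byte 1 (25): sum1=245, sum2=210
  after byte 2 (238): sum1=228, sum2=183
  after byte 3 (48): sum1=21, sum2=204
  after byte 4 (16): sum1=37, sum2=241
  after byte 5 (5): sum1=42, sum2=28
Checksum = sum2·256 + sum1 = 28·256 + 42 = 7210 = 0x1C2A.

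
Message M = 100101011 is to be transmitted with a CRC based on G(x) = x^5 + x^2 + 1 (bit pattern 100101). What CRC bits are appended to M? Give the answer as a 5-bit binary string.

Append 5 zeros: 10010101100000. Divide by 100101 (XOR where the leading bit is 1):
  pos 0: 100101 XOR 100101 = 000000
  pos 7: 110000 XOR 100101 = 010101
  pos 8: 101010 XOR 100101 = 001111
Remainder (last 5 bits) = 01111. This is the CRC / FCS.

01111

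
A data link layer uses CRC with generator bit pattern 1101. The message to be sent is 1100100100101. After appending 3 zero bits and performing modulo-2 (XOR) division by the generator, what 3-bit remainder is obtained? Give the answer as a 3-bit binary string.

000

Append 3 zeros: 1100100100101000. Divide by 1101 (XOR where the leading bit is 1):
  pos 0: 1100 XOR 1101 = 0001
  pos 3: 1100 XOR 1101 = 0001
  pos 6: 1100 XOR 1101 = 0001
  pos 9: 1101 XOR 1101 = 0000
Remainder (last 3 bits) = 000. This is the CRC / FCS.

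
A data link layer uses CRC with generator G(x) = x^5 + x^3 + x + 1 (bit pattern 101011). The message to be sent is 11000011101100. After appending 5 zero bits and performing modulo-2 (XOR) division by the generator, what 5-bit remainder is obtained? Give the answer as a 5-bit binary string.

Append 5 zeros: 1100001110110000000. Divide by 101011 (XOR where the leading bit is 1):
  pos 0: 110000 XOR 101011 = 011011
  pos 1: 110111 XOR 101011 = 011100
  pos 2: 111001 XOR 101011 = 010010
  pos 3: 100101 XOR 101011 = 001110
  pos 5: 111001 XOR 101011 = 010010
  pos 6: 100101 XOR 101011 = 001110
  pos 8: 111000 XOR 101011 = 010011
  pos 9: 100110 XOR 101011 = 001101
  pos 11: 110100 XOR 101011 = 011111
  pos 12: 111110 XOR 101011 = 010101
  pos 13: 101010 XOR 101011 = 000001
Remainder (last 5 bits) = 00001. This is the CRC / FCS.

00001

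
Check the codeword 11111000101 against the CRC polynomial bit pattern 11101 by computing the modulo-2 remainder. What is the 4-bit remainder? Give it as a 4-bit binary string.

Modulo-2 division of 11111000101 by 11101:
  pos 0: 11111 XOR 11101 = 00010
  pos 3: 10000 XOR 11101 = 01101
  pos 4: 11011 XOR 11101 = 00110
  pos 6: 11001 XOR 11101 = 00100
Remainder = 0100 (nonzero — an error is detected).

0100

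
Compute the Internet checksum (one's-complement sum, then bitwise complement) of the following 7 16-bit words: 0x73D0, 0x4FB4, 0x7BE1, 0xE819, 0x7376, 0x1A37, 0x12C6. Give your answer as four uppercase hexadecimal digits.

One's-complement addition (fold any carry out of bit 15 back into bit 0):
  0x73D0 + 0x4FB4 = 0x0C384
  0xC384 + 0x7BE1 = 0x13F65 → wrap carry → 0x3F66
  0x3F66 + 0xE819 = 0x1277F → wrap carry → 0x2780
  0x2780 + 0x7376 = 0x09AF6
  0x9AF6 + 0x1A37 = 0x0B52D
  0xB52D + 0x12C6 = 0x0C7F3
One's-complement sum = 0xC7F3.
Checksum = ~0xC7F3 & 0xFFFF = 0x380C.

380C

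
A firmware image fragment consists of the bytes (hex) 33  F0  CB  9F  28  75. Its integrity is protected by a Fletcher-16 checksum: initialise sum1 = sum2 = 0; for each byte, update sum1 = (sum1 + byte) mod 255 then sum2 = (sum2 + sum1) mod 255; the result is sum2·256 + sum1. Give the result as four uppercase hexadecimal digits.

Running sums (mod 255):
  after byte 0 (33): sum1=51, sum2=51
  after byte 1 (F0): sum1=36, sum2=87
  after byte 2 (CB): sum1=239, sum2=71
  after byte 3 (9F): sum1=143, sum2=214
  after byte 4 (28): sum1=183, sum2=142
  after byte 5 (75): sum1=45, sum2=187
Checksum = sum2·256 + sum1 = 187·256 + 45 = 47917 = 0xBB2D.

BB2D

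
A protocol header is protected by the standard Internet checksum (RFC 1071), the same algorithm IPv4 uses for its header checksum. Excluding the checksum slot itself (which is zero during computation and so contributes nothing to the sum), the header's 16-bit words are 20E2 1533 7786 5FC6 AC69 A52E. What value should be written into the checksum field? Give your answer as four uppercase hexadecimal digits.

One's-complement addition (fold any carry out of bit 15 back into bit 0):
  0x20E2 + 0x1533 = 0x03615
  0x3615 + 0x7786 = 0x0AD9B
  0xAD9B + 0x5FC6 = 0x10D61 → wrap carry → 0x0D62
  0x0D62 + 0xAC69 = 0x0B9CB
  0xB9CB + 0xA52E = 0x15EF9 → wrap carry → 0x5EFA
One's-complement sum = 0x5EFA.
Checksum = ~0x5EFA & 0xFFFF = 0xA105.

A105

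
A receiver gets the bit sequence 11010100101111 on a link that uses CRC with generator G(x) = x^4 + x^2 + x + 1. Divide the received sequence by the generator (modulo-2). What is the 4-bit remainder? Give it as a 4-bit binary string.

1110

Modulo-2 division of 11010100101111 by 10111:
  pos 0: 11010 XOR 10111 = 01101
  pos 1: 11011 XOR 10111 = 01100
  pos 2: 11000 XOR 10111 = 01111
  pos 3: 11110 XOR 10111 = 01001
  pos 4: 10011 XOR 10111 = 00100
  pos 6: 10001 XOR 10111 = 00110
  pos 8: 11011 XOR 10111 = 01100
  pos 9: 11001 XOR 10111 = 01110
Remainder = 1110 (nonzero — an error is detected).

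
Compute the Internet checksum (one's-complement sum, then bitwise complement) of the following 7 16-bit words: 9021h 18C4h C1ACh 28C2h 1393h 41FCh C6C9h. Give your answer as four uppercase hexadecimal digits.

5052

One's-complement addition (fold any carry out of bit 15 back into bit 0):
  0x9021 + 0x18C4 = 0x0A8E5
  0xA8E5 + 0xC1AC = 0x16A91 → wrap carry → 0x6A92
  0x6A92 + 0x28C2 = 0x09354
  0x9354 + 0x1393 = 0x0A6E7
  0xA6E7 + 0x41FC = 0x0E8E3
  0xE8E3 + 0xC6C9 = 0x1AFAC → wrap carry → 0xAFAD
One's-complement sum = 0xAFAD.
Checksum = ~0xAFAD & 0xFFFF = 0x5052.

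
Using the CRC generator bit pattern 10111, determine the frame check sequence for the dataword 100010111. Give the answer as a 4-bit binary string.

Append 4 zeros: 1000101110000. Divide by 10111 (XOR where the leading bit is 1):
  pos 0: 10001 XOR 10111 = 00110
  pos 2: 11001 XOR 10111 = 01110
  pos 3: 11101 XOR 10111 = 01010
  pos 4: 10101 XOR 10111 = 00010
  pos 7: 10000 XOR 10111 = 00111
Remainder (last 4 bits) = 1110. This is the CRC / FCS.

1110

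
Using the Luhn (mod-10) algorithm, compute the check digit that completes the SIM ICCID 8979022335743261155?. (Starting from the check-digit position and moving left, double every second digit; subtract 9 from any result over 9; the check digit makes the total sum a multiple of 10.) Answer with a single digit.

1

Partial digits right→left: 5 5 1 1 6 2 3 4 7 5 3 3 2 2 0 9 7 9 8
Double every second digit counting from the check-digit position (so the 1st, 3rd, 5th, ... of the partial from the right).
  doubled (with −9 where >9): 1 2 3 6 5 6 4 0 5 7 → sum 39
  kept as-is: 5 1 2 4 5 3 2 9 9 → sum 40
Total = 39 + 40 = 79.
Check digit = (10 − (79 mod 10)) mod 10 = 1.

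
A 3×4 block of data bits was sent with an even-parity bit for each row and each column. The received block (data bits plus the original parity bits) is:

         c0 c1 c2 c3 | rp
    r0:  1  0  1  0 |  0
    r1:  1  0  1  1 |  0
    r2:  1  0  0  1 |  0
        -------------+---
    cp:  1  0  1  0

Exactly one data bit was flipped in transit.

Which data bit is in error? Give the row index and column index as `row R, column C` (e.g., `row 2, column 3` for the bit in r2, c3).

Recompute each row's even parity and compare to rp:
  r0: data parity 0, sent rp 0 → ok
  r1: data parity 1, sent rp 0 → mismatch
  r2: data parity 0, sent rp 0 → ok
Recompute each column's even parity and compare to cp:
  c0: data parity 1, sent cp 1 → ok
  c1: data parity 0, sent cp 0 → ok
  c2: data parity 0, sent cp 1 → mismatch
  c3: data parity 0, sent cp 0 → ok
Exactly one row (r1) and one column (c2) fail → the flipped bit is at their intersection.

row 1, column 2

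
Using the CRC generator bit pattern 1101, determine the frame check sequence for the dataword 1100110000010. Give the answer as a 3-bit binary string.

Append 3 zeros: 1100110000010000. Divide by 1101 (XOR where the leading bit is 1):
  pos 0: 1100 XOR 1101 = 0001
  pos 3: 1110 XOR 1101 = 0011
  pos 5: 1100 XOR 1101 = 0001
  pos 8: 1001 XOR 1101 = 0100
  pos 9: 1000 XOR 1101 = 0101
  pos 10: 1010 XOR 1101 = 0111
  pos 11: 1110 XOR 1101 = 0011
Remainder (last 3 bits) = 110. This is the CRC / FCS.

110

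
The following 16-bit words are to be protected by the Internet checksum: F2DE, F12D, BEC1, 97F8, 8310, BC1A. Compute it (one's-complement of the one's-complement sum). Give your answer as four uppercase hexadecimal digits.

860D

One's-complement addition (fold any carry out of bit 15 back into bit 0):
  0xF2DE + 0xF12D = 0x1E40B → wrap carry → 0xE40C
  0xE40C + 0xBEC1 = 0x1A2CD → wrap carry → 0xA2CE
  0xA2CE + 0x97F8 = 0x13AC6 → wrap carry → 0x3AC7
  0x3AC7 + 0x8310 = 0x0BDD7
  0xBDD7 + 0xBC1A = 0x179F1 → wrap carry → 0x79F2
One's-complement sum = 0x79F2.
Checksum = ~0x79F2 & 0xFFFF = 0x860D.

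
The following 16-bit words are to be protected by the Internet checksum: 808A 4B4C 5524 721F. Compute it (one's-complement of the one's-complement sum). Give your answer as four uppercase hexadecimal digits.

6CE5

One's-complement addition (fold any carry out of bit 15 back into bit 0):
  0x808A + 0x4B4C = 0x0CBD6
  0xCBD6 + 0x5524 = 0x120FA → wrap carry → 0x20FB
  0x20FB + 0x721F = 0x0931A
One's-complement sum = 0x931A.
Checksum = ~0x931A & 0xFFFF = 0x6CE5.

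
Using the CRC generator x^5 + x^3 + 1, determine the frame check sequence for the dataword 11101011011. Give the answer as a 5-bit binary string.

00011

Append 5 zeros: 1110101101100000. Divide by 101001 (XOR where the leading bit is 1):
  pos 0: 111010 XOR 101001 = 010011
  pos 1: 100111 XOR 101001 = 001110
  pos 3: 111010 XOR 101001 = 010011
  pos 4: 100111 XOR 101001 = 001110
  pos 6: 111010 XOR 101001 = 010011
  pos 7: 100110 XOR 101001 = 001111
  pos 9: 111100 XOR 101001 = 010101
  pos 10: 101010 XOR 101001 = 000011
Remainder (last 5 bits) = 00011. This is the CRC / FCS.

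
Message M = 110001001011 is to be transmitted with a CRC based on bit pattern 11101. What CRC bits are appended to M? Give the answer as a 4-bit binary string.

0000

Append 4 zeros: 1100010010110000. Divide by 11101 (XOR where the leading bit is 1):
  pos 0: 11000 XOR 11101 = 00101
  pos 2: 10110 XOR 11101 = 01011
  pos 3: 10110 XOR 11101 = 01011
  pos 4: 10111 XOR 11101 = 01010
  pos 5: 10100 XOR 11101 = 01001
  pos 6: 10011 XOR 11101 = 01110
  pos 7: 11101 XOR 11101 = 00000
Remainder (last 4 bits) = 0000. This is the CRC / FCS.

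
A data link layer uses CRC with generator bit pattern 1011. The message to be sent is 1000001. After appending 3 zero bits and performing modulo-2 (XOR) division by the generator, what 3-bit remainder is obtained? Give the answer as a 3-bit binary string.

Append 3 zeros: 1000001000. Divide by 1011 (XOR where the leading bit is 1):
  pos 0: 1000 XOR 1011 = 0011
  pos 2: 1100 XOR 1011 = 0111
  pos 3: 1111 XOR 1011 = 0100
  pos 4: 1000 XOR 1011 = 0011
  pos 6: 1100 XOR 1011 = 0111
Remainder (last 3 bits) = 111. This is the CRC / FCS.

111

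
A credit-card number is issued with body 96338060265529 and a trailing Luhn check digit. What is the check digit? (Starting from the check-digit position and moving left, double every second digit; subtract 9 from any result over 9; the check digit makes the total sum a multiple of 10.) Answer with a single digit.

Partial digits right→left: 9 2 5 5 6 2 0 6 0 8 3 3 6 9
Double every second digit counting from the check-digit position (so the 1st, 3rd, 5th, ... of the partial from the right).
  doubled (with −9 where >9): 9 1 3 0 0 6 3 → sum 22
  kept as-is: 2 5 2 6 8 3 9 → sum 35
Total = 22 + 35 = 57.
Check digit = (10 − (57 mod 10)) mod 10 = 3.

3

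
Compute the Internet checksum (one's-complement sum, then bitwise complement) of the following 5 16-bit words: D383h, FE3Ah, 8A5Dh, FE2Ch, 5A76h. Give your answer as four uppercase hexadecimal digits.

4B40

One's-complement addition (fold any carry out of bit 15 back into bit 0):
  0xD383 + 0xFE3A = 0x1D1BD → wrap carry → 0xD1BE
  0xD1BE + 0x8A5D = 0x15C1B → wrap carry → 0x5C1C
  0x5C1C + 0xFE2C = 0x15A48 → wrap carry → 0x5A49
  0x5A49 + 0x5A76 = 0x0B4BF
One's-complement sum = 0xB4BF.
Checksum = ~0xB4BF & 0xFFFF = 0x4B40.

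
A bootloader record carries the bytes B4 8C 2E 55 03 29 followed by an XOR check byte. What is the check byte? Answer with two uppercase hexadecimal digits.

69

XOR the bytes together:
  start with 0xB4
  0xB4 ⊕ 0x8C = 0x38
  0x38 ⊕ 0x2E = 0x16
  0x16 ⊕ 0x55 = 0x43
  0x43 ⊕ 0x03 = 0x40
  0x40 ⊕ 0x29 = 0x69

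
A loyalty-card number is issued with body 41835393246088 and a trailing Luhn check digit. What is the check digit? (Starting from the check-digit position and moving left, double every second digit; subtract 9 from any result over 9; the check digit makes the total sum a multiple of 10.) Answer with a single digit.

3

Partial digits right→left: 8 8 0 6 4 2 3 9 3 5 3 8 1 4
Double every second digit counting from the check-digit position (so the 1st, 3rd, 5th, ... of the partial from the right).
  doubled (with −9 where >9): 7 0 8 6 6 6 2 → sum 35
  kept as-is: 8 6 2 9 5 8 4 → sum 42
Total = 35 + 42 = 77.
Check digit = (10 − (77 mod 10)) mod 10 = 3.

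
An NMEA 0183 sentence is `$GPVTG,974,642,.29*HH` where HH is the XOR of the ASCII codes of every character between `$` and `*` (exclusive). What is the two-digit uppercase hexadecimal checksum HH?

51

XOR the ASCII codes of the payload characters:
  'G' = 0x47 → acc = 0x47
  'P' = 0x50 → acc = 0x17
  'V' = 0x56 → acc = 0x41
  'T' = 0x54 → acc = 0x15
  'G' = 0x47 → acc = 0x52
  ',' = 0x2C → acc = 0x7E
  '9' = 0x39 → acc = 0x47
  '7' = 0x37 → acc = 0x70
  '4' = 0x34 → acc = 0x44
  ',' = 0x2C → acc = 0x68
  '6' = 0x36 → acc = 0x5E
  '4' = 0x34 → acc = 0x6A
  '2' = 0x32 → acc = 0x58
  ',' = 0x2C → acc = 0x74
  '.' = 0x2E → acc = 0x5A
  '2' = 0x32 → acc = 0x68
  '9' = 0x39 → acc = 0x51
Checksum = 0x51.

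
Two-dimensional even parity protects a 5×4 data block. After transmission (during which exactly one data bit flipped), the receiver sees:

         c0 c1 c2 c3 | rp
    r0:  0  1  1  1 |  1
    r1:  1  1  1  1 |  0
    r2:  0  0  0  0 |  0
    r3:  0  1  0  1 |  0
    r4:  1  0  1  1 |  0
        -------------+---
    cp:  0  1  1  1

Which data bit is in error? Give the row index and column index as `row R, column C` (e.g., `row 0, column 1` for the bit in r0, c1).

row 4, column 3

Recompute each row's even parity and compare to rp:
  r0: data parity 1, sent rp 1 → ok
  r1: data parity 0, sent rp 0 → ok
  r2: data parity 0, sent rp 0 → ok
  r3: data parity 0, sent rp 0 → ok
  r4: data parity 1, sent rp 0 → mismatch
Recompute each column's even parity and compare to cp:
  c0: data parity 0, sent cp 0 → ok
  c1: data parity 1, sent cp 1 → ok
  c2: data parity 1, sent cp 1 → ok
  c3: data parity 0, sent cp 1 → mismatch
Exactly one row (r4) and one column (c3) fail → the flipped bit is at their intersection.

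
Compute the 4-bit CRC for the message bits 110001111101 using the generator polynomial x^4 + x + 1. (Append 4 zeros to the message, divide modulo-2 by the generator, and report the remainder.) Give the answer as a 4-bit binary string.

0100

Append 4 zeros: 1100011111010000. Divide by 10011 (XOR where the leading bit is 1):
  pos 0: 11000 XOR 10011 = 01011
  pos 1: 10111 XOR 10011 = 00100
  pos 3: 10011 XOR 10011 = 00000
  pos 8: 11010 XOR 10011 = 01001
  pos 9: 10010 XOR 10011 = 00001
Remainder (last 4 bits) = 0100. This is the CRC / FCS.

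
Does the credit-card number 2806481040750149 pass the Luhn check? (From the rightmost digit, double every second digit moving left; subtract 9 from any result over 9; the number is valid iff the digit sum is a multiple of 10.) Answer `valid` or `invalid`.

invalid

From the right, keep odd positions and double even positions (subtract 9 from any doubled value over 9):
  doubled (positions 2,4,...): 8 0 5 8 2 8 0 4 → sum 35
  kept (positions 1,3,...): 9 1 5 0 0 8 6 8 → sum 37
Total = 72.
72 mod 10 = 2, so the number is invalid.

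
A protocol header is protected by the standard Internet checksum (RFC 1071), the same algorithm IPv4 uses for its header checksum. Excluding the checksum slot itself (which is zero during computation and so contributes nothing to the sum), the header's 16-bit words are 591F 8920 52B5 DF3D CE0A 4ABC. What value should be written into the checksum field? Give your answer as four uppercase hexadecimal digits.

One's-complement addition (fold any carry out of bit 15 back into bit 0):
  0x591F + 0x8920 = 0x0E23F
  0xE23F + 0x52B5 = 0x134F4 → wrap carry → 0x34F5
  0x34F5 + 0xDF3D = 0x11432 → wrap carry → 0x1433
  0x1433 + 0xCE0A = 0x0E23D
  0xE23D + 0x4ABC = 0x12CF9 → wrap carry → 0x2CFA
One's-complement sum = 0x2CFA.
Checksum = ~0x2CFA & 0xFFFF = 0xD305.

D305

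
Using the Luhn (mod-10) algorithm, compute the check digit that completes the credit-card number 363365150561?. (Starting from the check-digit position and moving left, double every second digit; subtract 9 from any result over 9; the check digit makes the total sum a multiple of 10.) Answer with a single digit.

Partial digits right→left: 1 6 5 0 5 1 5 6 3 3 6 3
Double every second digit counting from the check-digit position (so the 1st, 3rd, 5th, ... of the partial from the right).
  doubled (with −9 where >9): 2 1 1 1 6 3 → sum 14
  kept as-is: 6 0 1 6 3 3 → sum 19
Total = 14 + 19 = 33.
Check digit = (10 − (33 mod 10)) mod 10 = 7.

7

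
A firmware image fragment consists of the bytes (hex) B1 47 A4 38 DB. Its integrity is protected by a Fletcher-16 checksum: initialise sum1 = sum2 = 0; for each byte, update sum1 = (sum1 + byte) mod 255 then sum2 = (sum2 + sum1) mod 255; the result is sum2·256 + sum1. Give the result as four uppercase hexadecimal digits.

CFB1

Running sums (mod 255):
  after byte 0 (B1): sum1=177, sum2=177
  after byte 1 (47): sum1=248, sum2=170
  after byte 2 (A4): sum1=157, sum2=72
  after byte 3 (38): sum1=213, sum2=30
  after byte 4 (DB): sum1=177, sum2=207
Checksum = sum2·256 + sum1 = 207·256 + 177 = 53169 = 0xCFB1.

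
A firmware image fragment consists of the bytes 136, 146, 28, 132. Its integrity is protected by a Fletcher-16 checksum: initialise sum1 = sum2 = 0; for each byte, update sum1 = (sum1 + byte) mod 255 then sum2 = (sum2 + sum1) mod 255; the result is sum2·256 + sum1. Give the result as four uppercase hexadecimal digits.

Running sums (mod 255):
  after byte 0 (136): sum1=136, sum2=136
  after byte 1 (146): sum1=27, sum2=163
  after byte 2 (28): sum1=55, sum2=218
  after byte 3 (132): sum1=187, sum2=150
Checksum = sum2·256 + sum1 = 150·256 + 187 = 38587 = 0x96BB.

96BB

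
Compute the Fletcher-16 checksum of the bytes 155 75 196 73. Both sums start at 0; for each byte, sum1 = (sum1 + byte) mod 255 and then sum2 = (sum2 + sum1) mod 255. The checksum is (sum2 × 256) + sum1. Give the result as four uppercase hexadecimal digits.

Running sums (mod 255):
  after byte 0 (155): sum1=155, sum2=155
  after byte 1 (75): sum1=230, sum2=130
  after byte 2 (196): sum1=171, sum2=46
  after byte 3 (73): sum1=244, sum2=35
Checksum = sum2·256 + sum1 = 35·256 + 244 = 9204 = 0x23F4.

23F4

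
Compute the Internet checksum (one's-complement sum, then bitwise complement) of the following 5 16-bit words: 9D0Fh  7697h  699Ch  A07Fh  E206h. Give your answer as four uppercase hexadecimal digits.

One's-complement addition (fold any carry out of bit 15 back into bit 0):
  0x9D0F + 0x7697 = 0x113A6 → wrap carry → 0x13A7
  0x13A7 + 0x699C = 0x07D43
  0x7D43 + 0xA07F = 0x11DC2 → wrap carry → 0x1DC3
  0x1DC3 + 0xE206 = 0x0FFC9
One's-complement sum = 0xFFC9.
Checksum = ~0xFFC9 & 0xFFFF = 0x0036.

0036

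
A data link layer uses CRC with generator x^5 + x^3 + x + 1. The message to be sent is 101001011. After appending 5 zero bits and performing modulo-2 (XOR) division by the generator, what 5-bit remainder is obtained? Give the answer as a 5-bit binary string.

00001

Append 5 zeros: 10100101100000. Divide by 101011 (XOR where the leading bit is 1):
  pos 0: 101001 XOR 101011 = 000010
  pos 4: 100110 XOR 101011 = 001101
  pos 6: 110100 XOR 101011 = 011111
  pos 7: 111110 XOR 101011 = 010101
  pos 8: 101010 XOR 101011 = 000001
Remainder (last 5 bits) = 00001. This is the CRC / FCS.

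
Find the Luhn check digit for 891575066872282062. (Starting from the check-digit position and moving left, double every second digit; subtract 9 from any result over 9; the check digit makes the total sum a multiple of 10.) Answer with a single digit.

5

Partial digits right→left: 2 6 0 2 8 2 2 7 8 6 6 0 5 7 5 1 9 8
Double every second digit counting from the check-digit position (so the 1st, 3rd, 5th, ... of the partial from the right).
  doubled (with −9 where >9): 4 0 7 4 7 3 1 1 9 → sum 36
  kept as-is: 6 2 2 7 6 0 7 1 8 → sum 39
Total = 36 + 39 = 75.
Check digit = (10 − (75 mod 10)) mod 10 = 5.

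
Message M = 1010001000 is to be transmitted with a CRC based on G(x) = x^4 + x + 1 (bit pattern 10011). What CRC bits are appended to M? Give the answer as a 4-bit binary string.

Append 4 zeros: 10100010000000. Divide by 10011 (XOR where the leading bit is 1):
  pos 0: 10100 XOR 10011 = 00111
  pos 2: 11101 XOR 10011 = 01110
  pos 3: 11100 XOR 10011 = 01111
  pos 4: 11110 XOR 10011 = 01101
  pos 5: 11010 XOR 10011 = 01001
  pos 6: 10010 XOR 10011 = 00001
Remainder (last 4 bits) = 1000. This is the CRC / FCS.

1000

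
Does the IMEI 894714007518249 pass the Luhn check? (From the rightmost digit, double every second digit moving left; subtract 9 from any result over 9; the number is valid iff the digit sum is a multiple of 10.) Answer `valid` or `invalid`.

valid

From the right, keep odd positions and double even positions (subtract 9 from any doubled value over 9):
  doubled (positions 2,4,...): 8 7 1 0 8 5 9 → sum 38
  kept (positions 1,3,...): 9 2 1 7 0 1 4 8 → sum 32
Total = 70.
70 mod 10 = 0, so the number is valid.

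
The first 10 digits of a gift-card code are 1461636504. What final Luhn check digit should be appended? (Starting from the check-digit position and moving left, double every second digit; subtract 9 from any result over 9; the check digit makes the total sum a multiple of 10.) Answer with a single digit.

6

Partial digits right→left: 4 0 5 6 3 6 1 6 4 1
Double every second digit counting from the check-digit position (so the 1st, 3rd, 5th, ... of the partial from the right).
  doubled (with −9 where >9): 8 1 6 2 8 → sum 25
  kept as-is: 0 6 6 6 1 → sum 19
Total = 25 + 19 = 44.
Check digit = (10 − (44 mod 10)) mod 10 = 6.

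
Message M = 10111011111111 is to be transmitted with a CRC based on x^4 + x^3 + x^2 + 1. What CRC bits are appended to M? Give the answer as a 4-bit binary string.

0011

Append 4 zeros: 101110111111110000. Divide by 11101 (XOR where the leading bit is 1):
  pos 0: 10111 XOR 11101 = 01010
  pos 1: 10100 XOR 11101 = 01001
  pos 2: 10011 XOR 11101 = 01110
  pos 3: 11101 XOR 11101 = 00000
  pos 8: 11111 XOR 11101 = 00010
  pos 11: 10100 XOR 11101 = 01001
  pos 12: 10010 XOR 11101 = 01111
  pos 13: 11110 XOR 11101 = 00011
Remainder (last 4 bits) = 0011. This is the CRC / FCS.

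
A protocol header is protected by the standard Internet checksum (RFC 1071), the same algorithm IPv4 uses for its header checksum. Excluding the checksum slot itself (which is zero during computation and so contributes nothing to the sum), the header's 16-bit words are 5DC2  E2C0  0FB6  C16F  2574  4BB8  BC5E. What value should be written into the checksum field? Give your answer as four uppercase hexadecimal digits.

C0CB

One's-complement addition (fold any carry out of bit 15 back into bit 0):
  0x5DC2 + 0xE2C0 = 0x14082 → wrap carry → 0x4083
  0x4083 + 0x0FB6 = 0x05039
  0x5039 + 0xC16F = 0x111A8 → wrap carry → 0x11A9
  0x11A9 + 0x2574 = 0x0371D
  0x371D + 0x4BB8 = 0x082D5
  0x82D5 + 0xBC5E = 0x13F33 → wrap carry → 0x3F34
One's-complement sum = 0x3F34.
Checksum = ~0x3F34 & 0xFFFF = 0xC0CB.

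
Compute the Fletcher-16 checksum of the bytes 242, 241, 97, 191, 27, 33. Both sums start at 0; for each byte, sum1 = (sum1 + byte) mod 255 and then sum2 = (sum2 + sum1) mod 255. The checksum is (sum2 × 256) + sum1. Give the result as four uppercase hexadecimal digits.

8742

Running sums (mod 255):
  after byte 0 (242): sum1=242, sum2=242
  after byte 1 (241): sum1=228, sum2=215
  after byte 2 (97): sum1=70, sum2=30
  after byte 3 (191): sum1=6, sum2=36
  after byte 4 (27): sum1=33, sum2=69
  after byte 5 (33): sum1=66, sum2=135
Checksum = sum2·256 + sum1 = 135·256 + 66 = 34626 = 0x8742.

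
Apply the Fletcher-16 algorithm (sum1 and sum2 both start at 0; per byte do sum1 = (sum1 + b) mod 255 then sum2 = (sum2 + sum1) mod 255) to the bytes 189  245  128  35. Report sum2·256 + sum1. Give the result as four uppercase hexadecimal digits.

FC57

Running sums (mod 255):
  after byte 0 (189): sum1=189, sum2=189
  after byte 1 (245): sum1=179, sum2=113
  after byte 2 (128): sum1=52, sum2=165
  after byte 3 (35): sum1=87, sum2=252
Checksum = sum2·256 + sum1 = 252·256 + 87 = 64599 = 0xFC57.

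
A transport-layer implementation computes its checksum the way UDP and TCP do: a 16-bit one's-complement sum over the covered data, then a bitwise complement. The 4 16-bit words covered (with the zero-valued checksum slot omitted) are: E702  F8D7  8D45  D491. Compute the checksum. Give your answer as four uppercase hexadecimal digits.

BE4D

One's-complement addition (fold any carry out of bit 15 back into bit 0):
  0xE702 + 0xF8D7 = 0x1DFD9 → wrap carry → 0xDFDA
  0xDFDA + 0x8D45 = 0x16D1F → wrap carry → 0x6D20
  0x6D20 + 0xD491 = 0x141B1 → wrap carry → 0x41B2
One's-complement sum = 0x41B2.
Checksum = ~0x41B2 & 0xFFFF = 0xBE4D.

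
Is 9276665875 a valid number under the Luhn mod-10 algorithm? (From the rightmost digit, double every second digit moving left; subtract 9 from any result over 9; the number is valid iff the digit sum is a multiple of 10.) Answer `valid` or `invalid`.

valid

From the right, keep odd positions and double even positions (subtract 9 from any doubled value over 9):
  doubled (positions 2,4,...): 5 1 3 5 9 → sum 23
  kept (positions 1,3,...): 5 8 6 6 2 → sum 27
Total = 50.
50 mod 10 = 0, so the number is valid.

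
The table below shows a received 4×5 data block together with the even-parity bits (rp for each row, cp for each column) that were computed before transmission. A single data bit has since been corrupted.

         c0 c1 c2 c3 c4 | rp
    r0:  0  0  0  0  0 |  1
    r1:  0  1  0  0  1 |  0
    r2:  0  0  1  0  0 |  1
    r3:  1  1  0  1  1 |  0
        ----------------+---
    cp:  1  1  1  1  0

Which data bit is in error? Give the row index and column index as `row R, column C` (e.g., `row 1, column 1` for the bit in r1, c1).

Recompute each row's even parity and compare to rp:
  r0: data parity 0, sent rp 1 → mismatch
  r1: data parity 0, sent rp 0 → ok
  r2: data parity 1, sent rp 1 → ok
  r3: data parity 0, sent rp 0 → ok
Recompute each column's even parity and compare to cp:
  c0: data parity 1, sent cp 1 → ok
  c1: data parity 0, sent cp 1 → mismatch
  c2: data parity 1, sent cp 1 → ok
  c3: data parity 1, sent cp 1 → ok
  c4: data parity 0, sent cp 0 → ok
Exactly one row (r0) and one column (c1) fail → the flipped bit is at their intersection.

row 0, column 1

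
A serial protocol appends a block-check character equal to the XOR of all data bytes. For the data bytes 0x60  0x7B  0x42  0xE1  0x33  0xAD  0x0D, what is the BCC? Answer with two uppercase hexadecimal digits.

XOR the bytes together:
  start with 0x60
  0x60 ⊕ 0x7B = 0x1B
  0x1B ⊕ 0x42 = 0x59
  0x59 ⊕ 0xE1 = 0xB8
  0xB8 ⊕ 0x33 = 0x8B
  0x8B ⊕ 0xAD = 0x26
  0x26 ⊕ 0x0D = 0x2B

2B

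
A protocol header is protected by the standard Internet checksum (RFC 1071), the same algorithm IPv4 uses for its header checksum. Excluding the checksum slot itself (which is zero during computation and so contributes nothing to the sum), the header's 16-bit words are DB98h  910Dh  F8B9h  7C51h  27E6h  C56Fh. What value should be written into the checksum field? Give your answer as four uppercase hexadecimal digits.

One's-complement addition (fold any carry out of bit 15 back into bit 0):
  0xDB98 + 0x910D = 0x16CA5 → wrap carry → 0x6CA6
  0x6CA6 + 0xF8B9 = 0x1655F → wrap carry → 0x6560
  0x6560 + 0x7C51 = 0x0E1B1
  0xE1B1 + 0x27E6 = 0x10997 → wrap carry → 0x0998
  0x0998 + 0xC56F = 0x0CF07
One's-complement sum = 0xCF07.
Checksum = ~0xCF07 & 0xFFFF = 0x30F8.

30F8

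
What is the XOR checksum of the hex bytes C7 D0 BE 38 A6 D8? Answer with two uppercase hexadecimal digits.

XOR the bytes together:
  start with 0xC7
  0xC7 ⊕ 0xD0 = 0x17
  0x17 ⊕ 0xBE = 0xA9
  0xA9 ⊕ 0x38 = 0x91
  0x91 ⊕ 0xA6 = 0x37
  0x37 ⊕ 0xD8 = 0xEF

EF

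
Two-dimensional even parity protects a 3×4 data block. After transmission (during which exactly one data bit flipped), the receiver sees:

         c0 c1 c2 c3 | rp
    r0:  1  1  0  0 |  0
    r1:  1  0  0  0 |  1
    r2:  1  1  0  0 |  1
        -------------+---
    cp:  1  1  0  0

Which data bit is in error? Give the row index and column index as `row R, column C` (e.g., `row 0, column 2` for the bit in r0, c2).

row 2, column 1

Recompute each row's even parity and compare to rp:
  r0: data parity 0, sent rp 0 → ok
  r1: data parity 1, sent rp 1 → ok
  r2: data parity 0, sent rp 1 → mismatch
Recompute each column's even parity and compare to cp:
  c0: data parity 1, sent cp 1 → ok
  c1: data parity 0, sent cp 1 → mismatch
  c2: data parity 0, sent cp 0 → ok
  c3: data parity 0, sent cp 0 → ok
Exactly one row (r2) and one column (c1) fail → the flipped bit is at their intersection.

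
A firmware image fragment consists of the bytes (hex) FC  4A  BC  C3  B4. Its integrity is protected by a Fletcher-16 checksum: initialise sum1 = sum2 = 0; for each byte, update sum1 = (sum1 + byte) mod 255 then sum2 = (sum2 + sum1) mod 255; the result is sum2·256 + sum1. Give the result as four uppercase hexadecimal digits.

8C7C

Running sums (mod 255):
  after byte 0 (FC): sum1=252, sum2=252
  after byte 1 (4A): sum1=71, sum2=68
  after byte 2 (BC): sum1=4, sum2=72
  after byte 3 (C3): sum1=199, sum2=16
  after byte 4 (B4): sum1=124, sum2=140
Checksum = sum2·256 + sum1 = 140·256 + 124 = 35964 = 0x8C7C.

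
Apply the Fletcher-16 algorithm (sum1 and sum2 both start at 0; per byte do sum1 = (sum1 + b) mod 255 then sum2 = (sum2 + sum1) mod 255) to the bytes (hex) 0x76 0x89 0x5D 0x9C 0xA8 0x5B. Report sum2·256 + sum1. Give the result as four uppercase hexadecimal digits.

6EFD

Running sums (mod 255):
  after byte 0 (0x76): sum1=118, sum2=118
  after byte 1 (0x89): sum1=0, sum2=118
  after byte 2 (0x5D): sum1=93, sum2=211
  after byte 3 (0x9C): sum1=249, sum2=205
  after byte 4 (0xA8): sum1=162, sum2=112
  after byte 5 (0x5B): sum1=253, sum2=110
Checksum = sum2·256 + sum1 = 110·256 + 253 = 28413 = 0x6EFD.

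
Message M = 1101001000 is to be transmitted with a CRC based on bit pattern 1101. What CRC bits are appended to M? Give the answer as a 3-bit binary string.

110

Append 3 zeros: 1101001000000. Divide by 1101 (XOR where the leading bit is 1):
  pos 0: 1101 XOR 1101 = 0000
  pos 6: 1000 XOR 1101 = 0101
  pos 7: 1010 XOR 1101 = 0111
  pos 8: 1110 XOR 1101 = 0011
Remainder (last 3 bits) = 110. This is the CRC / FCS.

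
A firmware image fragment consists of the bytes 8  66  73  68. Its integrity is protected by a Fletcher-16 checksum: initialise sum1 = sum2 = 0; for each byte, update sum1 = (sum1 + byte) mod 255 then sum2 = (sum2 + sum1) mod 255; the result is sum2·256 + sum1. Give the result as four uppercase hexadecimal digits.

BDD7

Running sums (mod 255):
  after byte 0 (8): sum1=8, sum2=8
  after byte 1 (66): sum1=74, sum2=82
  after byte 2 (73): sum1=147, sum2=229
  after byte 3 (68): sum1=215, sum2=189
Checksum = sum2·256 + sum1 = 189·256 + 215 = 48599 = 0xBDD7.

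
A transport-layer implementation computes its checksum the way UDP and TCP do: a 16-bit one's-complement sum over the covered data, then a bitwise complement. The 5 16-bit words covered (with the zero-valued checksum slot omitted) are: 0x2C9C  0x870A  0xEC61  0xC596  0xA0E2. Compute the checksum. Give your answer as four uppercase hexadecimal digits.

One's-complement addition (fold any carry out of bit 15 back into bit 0):
  0x2C9C + 0x870A = 0x0B3A6
  0xB3A6 + 0xEC61 = 0x1A007 → wrap carry → 0xA008
  0xA008 + 0xC596 = 0x1659E → wrap carry → 0x659F
  0x659F + 0xA0E2 = 0x10681 → wrap carry → 0x0682
One's-complement sum = 0x0682.
Checksum = ~0x0682 & 0xFFFF = 0xF97D.

F97D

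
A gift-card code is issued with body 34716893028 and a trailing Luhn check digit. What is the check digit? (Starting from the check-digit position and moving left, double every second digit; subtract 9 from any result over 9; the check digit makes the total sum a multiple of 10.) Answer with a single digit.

Partial digits right→left: 8 2 0 3 9 8 6 1 7 4 3
Double every second digit counting from the check-digit position (so the 1st, 3rd, 5th, ... of the partial from the right).
  doubled (with −9 where >9): 7 0 9 3 5 6 → sum 30
  kept as-is: 2 3 8 1 4 → sum 18
Total = 30 + 18 = 48.
Check digit = (10 − (48 mod 10)) mod 10 = 2.

2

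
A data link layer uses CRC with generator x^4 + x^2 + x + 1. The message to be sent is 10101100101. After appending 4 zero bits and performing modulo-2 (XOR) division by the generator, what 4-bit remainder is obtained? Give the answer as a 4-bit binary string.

Append 4 zeros: 101011001010000. Divide by 10111 (XOR where the leading bit is 1):
  pos 0: 10101 XOR 10111 = 00010
  pos 3: 10100 XOR 10111 = 00011
  pos 6: 11101 XOR 10111 = 01010
  pos 7: 10100 XOR 10111 = 00011
  pos 10: 11000 XOR 10111 = 01111
Remainder (last 4 bits) = 1111. This is the CRC / FCS.

1111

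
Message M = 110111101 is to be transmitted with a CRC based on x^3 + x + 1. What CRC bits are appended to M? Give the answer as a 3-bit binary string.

111

Append 3 zeros: 110111101000. Divide by 1011 (XOR where the leading bit is 1):
  pos 0: 1101 XOR 1011 = 0110
  pos 1: 1101 XOR 1011 = 0110
  pos 2: 1101 XOR 1011 = 0110
  pos 3: 1101 XOR 1011 = 0110
  pos 4: 1100 XOR 1011 = 0111
  pos 5: 1111 XOR 1011 = 0100
  pos 6: 1000 XOR 1011 = 0011
  pos 8: 1100 XOR 1011 = 0111
Remainder (last 3 bits) = 111. This is the CRC / FCS.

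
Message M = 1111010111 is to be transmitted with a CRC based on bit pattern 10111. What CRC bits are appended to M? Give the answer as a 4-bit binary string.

1010

Append 4 zeros: 11110101110000. Divide by 10111 (XOR where the leading bit is 1):
  pos 0: 11110 XOR 10111 = 01001
  pos 1: 10011 XOR 10111 = 00100
  pos 3: 10001 XOR 10111 = 00110
  pos 5: 11011 XOR 10111 = 01100
  pos 6: 11000 XOR 10111 = 01111
  pos 7: 11110 XOR 10111 = 01001
  pos 8: 10010 XOR 10111 = 00101
Remainder (last 4 bits) = 1010. This is the CRC / FCS.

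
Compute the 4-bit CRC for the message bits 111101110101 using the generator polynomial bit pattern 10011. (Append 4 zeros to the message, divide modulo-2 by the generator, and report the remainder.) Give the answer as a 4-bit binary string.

Append 4 zeros: 1111011101010000. Divide by 10011 (XOR where the leading bit is 1):
  pos 0: 11110 XOR 10011 = 01101
  pos 1: 11011 XOR 10011 = 01000
  pos 2: 10001 XOR 10011 = 00010
  pos 5: 10101 XOR 10011 = 00110
  pos 7: 11001 XOR 10011 = 01010
  pos 8: 10100 XOR 10011 = 00111
  pos 10: 11100 XOR 10011 = 01111
  pos 11: 11110 XOR 10011 = 01101
Remainder (last 4 bits) = 1101. This is the CRC / FCS.

1101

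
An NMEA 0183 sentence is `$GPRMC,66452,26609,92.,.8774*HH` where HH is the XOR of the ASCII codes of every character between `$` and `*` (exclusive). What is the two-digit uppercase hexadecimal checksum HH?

XOR the ASCII codes of the payload characters:
  'G' = 0x47 → acc = 0x47
  'P' = 0x50 → acc = 0x17
  'R' = 0x52 → acc = 0x45
  'M' = 0x4D → acc = 0x08
  'C' = 0x43 → acc = 0x4B
  ',' = 0x2C → acc = 0x67
  '6' = 0x36 → acc = 0x51
  '6' = 0x36 → acc = 0x67
  '4' = 0x34 → acc = 0x53
  '5' = 0x35 → acc = 0x66
  '2' = 0x32 → acc = 0x54
  ',' = 0x2C → acc = 0x78
  '2' = 0x32 → acc = 0x4A
  '6' = 0x36 → acc = 0x7C
  '6' = 0x36 → acc = 0x4A
  '0' = 0x30 → acc = 0x7A
  '9' = 0x39 → acc = 0x43
  ',' = 0x2C → acc = 0x6F
  '9' = 0x39 → acc = 0x56
  '2' = 0x32 → acc = 0x64
  '.' = 0x2E → acc = 0x4A
  ',' = 0x2C → acc = 0x66
  '.' = 0x2E → acc = 0x48
  '8' = 0x38 → acc = 0x70
  '7' = 0x37 → acc = 0x47
  '7' = 0x37 → acc = 0x70
  '4' = 0x34 → acc = 0x44
Checksum = 0x44.

44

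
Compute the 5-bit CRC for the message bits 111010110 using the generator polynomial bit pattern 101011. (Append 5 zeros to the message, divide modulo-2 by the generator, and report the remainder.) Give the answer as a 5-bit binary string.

Append 5 zeros: 11101011000000. Divide by 101011 (XOR where the leading bit is 1):
  pos 0: 111010 XOR 101011 = 010001
  pos 1: 100011 XOR 101011 = 001000
  pos 3: 100010 XOR 101011 = 001001
  pos 5: 100100 XOR 101011 = 001111
  pos 7: 111100 XOR 101011 = 010111
  pos 8: 101110 XOR 101011 = 000101
Remainder (last 5 bits) = 00101. This is the CRC / FCS.

00101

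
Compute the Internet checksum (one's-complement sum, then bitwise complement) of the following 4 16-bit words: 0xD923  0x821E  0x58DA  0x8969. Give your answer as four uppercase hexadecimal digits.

One's-complement addition (fold any carry out of bit 15 back into bit 0):
  0xD923 + 0x821E = 0x15B41 → wrap carry → 0x5B42
  0x5B42 + 0x58DA = 0x0B41C
  0xB41C + 0x8969 = 0x13D85 → wrap carry → 0x3D86
One's-complement sum = 0x3D86.
Checksum = ~0x3D86 & 0xFFFF = 0xC279.

C279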